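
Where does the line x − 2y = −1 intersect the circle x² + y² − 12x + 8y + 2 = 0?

Express y = (1 + x)/2 and substitute into the circle:
5x² − 30x + 25 = 0  ⟹  x² − 6x + 5 = 0
x = 5 or x = 1, giving (5, 3) and (1, 1).

(1, 1) and (5, 3)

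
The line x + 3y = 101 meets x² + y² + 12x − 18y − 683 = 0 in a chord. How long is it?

8√10

Substitute y = (101 − x)/3:
10x² − 40x − 1400 = 0  ⟹  x² − 4x − 140 = 0
x = 14 or x = −10, giving (14, 29) and (−10, 37).
|(14, 29) − (−10, 37)| = √((24)² + (−8)²) = 8√10.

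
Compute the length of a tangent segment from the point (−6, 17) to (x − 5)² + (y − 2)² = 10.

Centre (5, 2), r² = 10. |PO|² = (−11)² + (15)² = 346.
Power of the point: PT² = |PO|² − r² = 336, so PT = 4√21.

4√21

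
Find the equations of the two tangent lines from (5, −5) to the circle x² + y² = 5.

A line y − (−5) = m(x − (5)) is tangent when its distance from (0, 0) is √5:
(−5m − (5))² = 5(m² + 1)
2m² + 5m + 2 = 0, so m = −2 or m = −1/2.
Through (5, −5) these give 2x + y = 5 and x + 2y = −5.

2x + y = 5 and x + 2y = −5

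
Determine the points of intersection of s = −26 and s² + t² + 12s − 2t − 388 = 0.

(−26, −4) and (−26, 6)

The line gives s = −26. Substituting into the circle:
t² − 2t − 24 = 0
t = 6 or t = −4, giving (−26, 6) and (−26, −4).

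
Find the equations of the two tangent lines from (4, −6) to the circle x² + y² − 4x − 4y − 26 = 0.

5x − 3y = 38 and 3x + 5y = −18

Write the tangent as mx − y + (−6 − m·(4)) = 0 and set its distance from the centre to √34:
[m·(−2) − (8)]² = 34(m² + 1)
15m² − 16m − 15 = 0, so m = 5/3 or m = −3/5.
With m = 5/3: 5x − 3y = 38. With m = −3/5: 3x + 5y = −18.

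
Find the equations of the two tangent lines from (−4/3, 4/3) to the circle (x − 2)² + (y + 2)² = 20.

x − 2y = −4 and 2x − y = −4

A line y − (4/3) = m(x − (−4/3)) is tangent when its distance from (2, −2) is 2√5:
[m·(10/3) − (−10/3)]² = 20(m² + 1)
2m² − 5m + 2 = 0, so m = 1/2 or m = 2.
With m = 1/2: x − 2y = −4. With m = 2: 2x − y = −4.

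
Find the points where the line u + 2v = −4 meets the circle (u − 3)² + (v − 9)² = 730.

Substitute v = (−4 − u)/2:
5u² + 20u − 2400 = 0  ⟹  u² + 4u − 480 = 0
u = 20 or u = −24, giving (20, −12) and (−24, 10).

(−24, 10) and (20, −12)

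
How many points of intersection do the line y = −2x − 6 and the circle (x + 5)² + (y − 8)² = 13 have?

Substituting the line into the circle gives 5x² + 66x + 208 = 0.
Discriminant = (66)² − 4·5·(208) = 196 > 0.
Two real roots: the line is a secant.

2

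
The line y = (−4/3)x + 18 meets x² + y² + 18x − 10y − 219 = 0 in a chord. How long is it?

20

Centre (−9, 5), r² = 325. Perpendicular distance d from centre to line = |−75| / √25 = 75/√25.
Chord = 2√(r² − d²) = 2·√(100) = 20.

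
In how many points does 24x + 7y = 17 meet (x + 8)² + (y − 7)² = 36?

d² = (24·(−8) + 7·7 − (17))²/625 = 1024/25; r² = 36.
Since d² > r², the line lies outside the circle.

0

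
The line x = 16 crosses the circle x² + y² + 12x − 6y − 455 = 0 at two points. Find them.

The line gives x = 16. Substituting into the circle:
y² − 6y − 7 = 0
y = 7 or y = −1, giving (16, 7) and (16, −1).

(16, −1) and (16, 7)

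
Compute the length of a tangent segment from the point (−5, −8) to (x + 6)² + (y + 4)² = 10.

The centre is (−6, −4) and r = √10. The square of the distance from P to the centre is 1 + 16 = 17.
By the tangent–radius right angle, tangent length = √(|PO|² − r²) = √7.

√7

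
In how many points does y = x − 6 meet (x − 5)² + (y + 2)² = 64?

d² = (1·5 − 1·(−2) − (6))²/2 = 1/2; r² = 64.
Since d² < r², the line cuts the circle twice.

2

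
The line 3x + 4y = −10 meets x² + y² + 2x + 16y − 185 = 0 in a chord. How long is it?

Express y = (−10 − 3x)/4 and substitute into the circle:
25x² − 100x − 3500 = 0  ⟹  x² − 4x − 140 = 0
x = 14 or x = −10, giving (14, −13) and (−10, 5).
Chord length = distance between (14, −13) and (−10, 5) = √900 = 30.

30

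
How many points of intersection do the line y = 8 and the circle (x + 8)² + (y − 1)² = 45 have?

Substituting the line into the circle gives x² + 16x + 68 = 0.
Δ = 256 − 272 = −16.
No real roots: the line does not meet the circle.

0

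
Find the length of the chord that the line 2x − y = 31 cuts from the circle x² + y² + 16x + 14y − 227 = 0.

4√5

Centre (−8, −7), r² = 340. Perpendicular distance d from centre to line = |−40| / √5 = 40/√5.
Half the chord is √(r² − d²) = √(20), so the full chord is 4√5.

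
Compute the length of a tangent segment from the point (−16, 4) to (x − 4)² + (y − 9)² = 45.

Centre (4, 9), r² = 45. |PO|² = (−20)² + (−5)² = 425.
By the tangent–radius right angle, tangent length = √(|PO|² − r²) = √380 = 2√95.

2√95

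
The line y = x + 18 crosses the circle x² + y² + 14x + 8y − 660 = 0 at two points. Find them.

(−32, −14) and (3, 21)

From the line, y = x + 18. Substituting:
2x² + 58x − 192 = 0  ⟹  x² + 29x − 96 = 0
x = 3 or x = −32, giving (3, 21) and (−32, −14).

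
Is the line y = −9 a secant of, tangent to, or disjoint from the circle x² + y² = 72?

d² = (0·0 + 1·0 − (−9))² = 81; r² = 72.
Since d² > r², the line lies outside the circle.

disjoint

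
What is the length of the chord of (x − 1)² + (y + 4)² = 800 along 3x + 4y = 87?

From the line, y = (87 − 3x)/4. Substituting:
25x² − 650x − 2175 = 0  ⟹  x² − 26x − 87 = 0
x = 29 or x = −3, giving (29, 0) and (−3, 24).
|(29, 0) − (−3, 24)| = √((32)² + (−24)²) = 40.

40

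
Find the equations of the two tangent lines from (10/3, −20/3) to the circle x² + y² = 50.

x − 7y = 50 and x − y = 10

Let a tangent through (10/3, −20/3) have slope m. Its distance from (0, 0) must equal 5√2:
[m·(−10/3) − (20/3)]² = 50(m² + 1)
7m² − 8m + 1 = 0, so m = 1/7 or m = 1.
Through (10/3, −20/3) these give x − 7y = 50 and x − y = 10.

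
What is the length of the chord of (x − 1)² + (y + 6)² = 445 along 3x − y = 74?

3√10

The distance from (1, −6) to the line is 65/√10, and r² = 445.
Half the chord is √(r² − d²) = √(45/2), so the full chord is 3√10.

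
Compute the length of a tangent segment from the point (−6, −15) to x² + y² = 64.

√197

Centre (0, 0), r² = 64. |PO|² = (−6)² + (−15)² = 261.
By the tangent–radius right angle, tangent length = √(|PO|² − r²) = √197.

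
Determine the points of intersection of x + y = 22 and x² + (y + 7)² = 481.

(9, 13) and (20, 2)

Express y = −x + 22 and substitute into the circle:
2x² − 58x + 360 = 0  ⟹  x² − 29x + 180 = 0
x = 20 or x = 9, giving (20, 2) and (9, 13).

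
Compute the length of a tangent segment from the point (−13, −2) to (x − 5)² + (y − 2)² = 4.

4√21

With centre O = (5, 2), |OP|² = 340 and r² = 4.
Power of the point: PT² = |PO|² − r² = 336, so PT = 4√21.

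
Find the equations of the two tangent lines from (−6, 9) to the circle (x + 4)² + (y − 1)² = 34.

A line y − (9) = m(x − (−6)) is tangent when its distance from (−4, 1) is √34:
(2m − (−8))² = 34(m² + 1)
15m² − 16m − 15 = 0, so m = 5/3 or m = −3/5.
Through (−6, 9) these give 5x − 3y = −57 and 3x + 5y = 27.

5x − 3y = −57 and 3x + 5y = 27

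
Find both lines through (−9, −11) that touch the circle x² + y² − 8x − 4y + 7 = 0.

Write the tangent as mx − y + (−11 − m·(−9)) = 0 and set its distance from the centre to √13:
[m·(13) − (13)]² = 13(m² + 1)
6m² − 13m + 6 = 0, so m = 3/2 or m = 2/3.
Through (−9, −11) these give 3x − 2y = −5 and 2x − 3y = 15.

3x − 2y = −5 and 2x − 3y = 15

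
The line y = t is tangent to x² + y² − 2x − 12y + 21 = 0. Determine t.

The line touches the circle iff its distance from (1, 6) is 4:
|0·1 + 1·6 − t| / √1 = 4
|t − (6)| = 4, so t = 10 or t = 2.

t = 2 or t = 10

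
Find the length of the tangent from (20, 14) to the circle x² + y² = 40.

Centre (0, 0), r² = 40. |PO|² = (20)² + (14)² = 596.
The tangent meets the radius at right angles, so tangent² = |PO|² − r² = 596 − 40 = 556.

2√139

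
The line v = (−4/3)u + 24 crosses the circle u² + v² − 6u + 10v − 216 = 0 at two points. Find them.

(12, 8) and (18, 0)

Express v = (72 − 4u)/3 and substitute into the circle:
25u² − 750u + 5400 = 0  ⟹  u² − 30u + 216 = 0
u = 18 or u = 12, giving (18, 0) and (12, 8).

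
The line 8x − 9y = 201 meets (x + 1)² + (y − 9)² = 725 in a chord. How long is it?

From the line, y = (−201 + 8x)/9. Substituting:
145x² − 4350x + 20880 = 0  ⟹  x² − 30x + 144 = 0
x = 24 or x = 6, giving (24, −1) and (6, −17).
Chord length = distance between (24, −1) and (6, −17) = √580 = 2√145.

2√145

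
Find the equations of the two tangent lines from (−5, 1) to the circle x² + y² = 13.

2x − 3y = −13 and 3x + 2y = −13

A line y − (1) = m(x − (−5)) is tangent when its distance from (0, 0) is √13:
[m·(5) − (−1)]² = 13(m² + 1)
6m² + 5m − 6 = 0, so m = 2/3 or m = −3/2.
Through (−5, 1) these give 2x − 3y = −13 and 3x + 2y = −13.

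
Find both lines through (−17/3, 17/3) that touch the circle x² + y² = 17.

Write the tangent as mx − y + (17/3 − m·(−17/3)) = 0 and set its distance from the centre to √17:
(17/3m − (−17/3))² = 17(m² + 1)
4m² + 17m + 4 = 0, so m = −4 or m = −1/4.
With m = −4: 4x + y = −17. With m = −1/4: x + 4y = 17.

4x + y = −17 and x + 4y = 17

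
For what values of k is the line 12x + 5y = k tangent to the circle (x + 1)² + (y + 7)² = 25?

k = −112 or k = 18

The line touches the circle iff its distance from (−1, −7) is 5:
|12·(−1) + 5·(−7) − k| / √169 = 5
|k − (−47)| = 5·13, so k = 18 or k = −112.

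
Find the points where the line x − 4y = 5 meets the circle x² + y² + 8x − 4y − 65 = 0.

(−11, −4) and (5, 0)

Substitute y = (−5 + x)/4:
17x² + 102x − 935 = 0  ⟹  x² + 6x − 55 = 0
x = 5 or x = −11, giving (5, 0) and (−11, −4).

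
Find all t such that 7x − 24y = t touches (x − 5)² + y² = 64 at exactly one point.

For a tangent, require d(centre, line) = r = 8.
|7·5 − 24·0 − t| / √625 = 8
|t − (35)| = 8·25, so t = 235 or t = −165.

t = −165 or t = 235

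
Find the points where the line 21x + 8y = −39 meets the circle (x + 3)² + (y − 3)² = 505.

From the line, y = (−39 − 21x)/8. Substituting:
505x² + 3030x − 27775 = 0  ⟹  x² + 6x − 55 = 0
x = 5 or x = −11, giving (5, −18) and (−11, 24).

(−11, 24) and (5, −18)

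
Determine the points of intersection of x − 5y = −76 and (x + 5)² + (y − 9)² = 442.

(−26, 10) and (14, 18)

Express y = (76 + x)/5 and substitute into the circle:
26x² + 312x − 9464 = 0  ⟹  x² + 12x − 364 = 0
x = 14 or x = −26, giving (14, 18) and (−26, 10).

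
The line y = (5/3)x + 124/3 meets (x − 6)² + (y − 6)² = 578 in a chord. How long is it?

2√34

Centre (6, 6), r² = 578. Perpendicular distance d from centre to line = |136| / √34 = 136/√34.
Chord = 2√(r² − d²) = 2·√(34) = 2√34.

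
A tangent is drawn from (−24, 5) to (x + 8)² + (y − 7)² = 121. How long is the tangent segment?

The centre is (−8, 7) and r = 11. The square of the distance from P to the centre is 256 + 4 = 260.
Power of the point: PT² = |PO|² − r² = 139, so PT = √139.

√139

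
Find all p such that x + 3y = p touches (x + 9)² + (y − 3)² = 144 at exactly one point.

p = ±12√10

The line touches the circle iff its distance from (−9, 3) is 12:
|1·(−9) + 3·3 − p| / √10 = 12
|p| = 12√10.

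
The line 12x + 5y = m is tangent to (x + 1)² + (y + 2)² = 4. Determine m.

Tangency holds when the distance from the centre (−1, −2) to the line equals the radius 2:
|12·(−1) + 5·(−2) − m| / √169 = 2
|m − (−22)| = 2·13, so m = 4 or m = −48.

m = −48 or m = 4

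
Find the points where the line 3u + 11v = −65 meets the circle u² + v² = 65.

From the line, v = (−65 − 3u)/11. Substituting:
130u² + 390u − 3640 = 0  ⟹  u² + 3u − 28 = 0
u = 4 or u = −7, giving (4, −7) and (−7, −4).

(−7, −4) and (4, −7)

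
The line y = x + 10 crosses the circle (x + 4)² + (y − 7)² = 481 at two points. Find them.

(−19, −9) and (12, 22)

Substitute y = x + 10:
2x² + 14x − 456 = 0  ⟹  x² + 7x − 228 = 0
x = 12 or x = −19, giving (12, 22) and (−19, −9).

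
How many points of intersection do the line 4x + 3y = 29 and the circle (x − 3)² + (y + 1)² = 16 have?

1

Substituting the line into the circle gives 25x² − 310x + 961 = 0.
Δ = 96100 − 96100 = 0.
A repeated root: the line is tangent.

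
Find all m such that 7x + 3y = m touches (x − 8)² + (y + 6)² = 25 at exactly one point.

m = 38 ± 5√58

The line touches the circle iff its distance from (8, −6) is 5:
|7·8 + 3·(−6) − m| / √58 = 5
|m − (38)| = 5√58.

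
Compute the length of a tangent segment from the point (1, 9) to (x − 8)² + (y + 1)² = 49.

With centre O = (8, −1), |OP|² = 149 and r² = 49.
By the tangent–radius right angle, tangent length = √(|PO|² − r²) = √100 = 10.

10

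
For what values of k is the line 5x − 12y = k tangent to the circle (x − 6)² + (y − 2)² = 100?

k = −124 or k = 136

For a tangent, require d(centre, line) = r = 10.
|5·6 − 12·2 − k| / √169 = 10
|k − (6)| = 10·13, so k = 136 or k = −124.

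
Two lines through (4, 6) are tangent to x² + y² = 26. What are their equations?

x − 5y = −26 and 5x + y = 26

A line y − (6) = m(x − (4)) is tangent when its distance from (0, 0) is √26:
(−4m − (−6))² = 26(m² + 1)
5m² + 24m − 5 = 0, so m = 1/5 or m = −5.
Through (4, 6) these give x − 5y = −26 and 5x + y = 26.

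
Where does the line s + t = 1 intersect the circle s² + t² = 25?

Express t = −s + 1 and substitute into the circle:
2s² − 2s − 24 = 0  ⟹  s² − s − 12 = 0
s = 4 or s = −3, giving (4, −3) and (−3, 4).

(−3, 4) and (4, −3)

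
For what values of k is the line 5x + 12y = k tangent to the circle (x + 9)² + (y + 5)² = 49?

The line touches the circle iff its distance from (−9, −5) is 7:
|5·(−9) + 12·(−5) − k| / √169 = 7
|k − (−105)| = 7·13, so k = −14 or k = −196.

k = −196 or k = −14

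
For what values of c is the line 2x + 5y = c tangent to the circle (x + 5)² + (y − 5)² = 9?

c = 15 ± 3√29

For a tangent, require d(centre, line) = r = 3.
|2·(−5) + 5·5 − c| / √29 = 3
|c − (15)| = 3√29.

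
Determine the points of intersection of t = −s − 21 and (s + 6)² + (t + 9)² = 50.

(−13, −8) and (−5, −16)

Substitute t = −s − 21:
2s² + 36s + 130 = 0  ⟹  s² + 18s + 65 = 0
s = −5 or s = −13, giving (−5, −16) and (−13, −8).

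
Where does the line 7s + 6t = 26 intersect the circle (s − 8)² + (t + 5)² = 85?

Substitute t = (26 − 7s)/6:
85s² − 1360s + 2380 = 0  ⟹  s² − 16s + 28 = 0
s = 14 or s = 2, giving (14, −12) and (2, 2).

(2, 2) and (14, −12)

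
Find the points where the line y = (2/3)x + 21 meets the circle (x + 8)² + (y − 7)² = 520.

From the line, y = (63 + 2x)/3. Substituting:
13x² + 312x − 2340 = 0  ⟹  x² + 24x − 180 = 0
x = 6 or x = −30, giving (6, 25) and (−30, 1).

(−30, 1) and (6, 25)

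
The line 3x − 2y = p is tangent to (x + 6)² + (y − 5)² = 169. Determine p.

p = −28 ± 13√13

Tangency holds when the distance from the centre (−6, 5) to the line equals the radius 13:
|3·(−6) − 2·5 − p| / √13 = 13
|p − (−28)| = 13√13.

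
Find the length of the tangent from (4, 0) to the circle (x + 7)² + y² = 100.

√21

Centre (−7, 0), r² = 100. |PO|² = (11)² + (0)² = 121.
The tangent meets the radius at right angles, so tangent² = |PO|² − r² = 121 − 100 = 21.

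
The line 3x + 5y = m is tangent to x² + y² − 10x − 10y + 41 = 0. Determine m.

Tangency holds when the distance from the centre (5, 5) to the line equals the radius 3:
|3·5 + 5·5 − m| / √34 = 3
|m − (40)| = 3√34.

m = 40 ± 3√34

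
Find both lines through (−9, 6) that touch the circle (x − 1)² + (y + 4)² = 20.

x + 2y = 3 and 2x + y = −12

Let a tangent through (−9, 6) have slope m. Its distance from (1, −4) must equal 2√5:
(10m − (−10))² = 20(m² + 1)
2m² + 5m + 2 = 0, so m = −1/2 or m = −2.
Through (−9, 6) these give x + 2y = 3 and 2x + y = −12.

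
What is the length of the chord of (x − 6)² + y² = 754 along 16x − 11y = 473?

Centre (6, 0), r² = 754. Perpendicular distance d from centre to line = |−377| / √377 = 377/√377.
Chord = 2√(r² − d²) = 2·√(377) = 2√377.

2√377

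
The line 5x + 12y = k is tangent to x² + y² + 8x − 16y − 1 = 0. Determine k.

k = −41 or k = 193

Tangency holds when the distance from the centre (−4, 8) to the line equals the radius 9:
|5·(−4) + 12·8 − k| / √169 = 9
|k − (76)| = 9·13, so k = 193 or k = −41.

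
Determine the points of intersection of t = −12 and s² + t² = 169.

Express t = −12 and substitute into the circle:
s² − 25 = 0
s = 5 or s = −5, giving (5, −12) and (−5, −12).

(−5, −12) and (5, −12)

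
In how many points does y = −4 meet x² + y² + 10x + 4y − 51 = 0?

Substituting the line into the circle gives x² + 10x − 51 = 0.
Discriminant = (10)² − 4·1·(−51) = 304 > 0.
Two real roots: the line is a secant.

2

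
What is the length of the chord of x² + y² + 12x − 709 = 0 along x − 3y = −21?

17√10

The distance from (−6, 0) to the line is 15/√10, and r² = 745.
Chord = 2√(r² − d²) = 2·√(1445/2) = 17√10.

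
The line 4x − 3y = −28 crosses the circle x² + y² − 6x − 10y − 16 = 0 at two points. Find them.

Substitute y = (28 + 4x)/3:
25x² + 50x − 200 = 0  ⟹  x² + 2x − 8 = 0
x = 2 or x = −4, giving (2, 12) and (−4, 4).

(−4, 4) and (2, 12)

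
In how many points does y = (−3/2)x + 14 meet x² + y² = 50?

Substituting the line into the circle gives 13x² − 168x + 584 = 0.
Discriminant = (−168)² − 4·13·(584) = −2144 < 0.
No real roots: the line does not meet the circle.

0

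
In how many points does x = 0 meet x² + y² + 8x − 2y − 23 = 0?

2

d² = (1·(−4) + 0·1 − (0))² = 16; r² = 40.
Since d² < r², the line cuts the circle twice.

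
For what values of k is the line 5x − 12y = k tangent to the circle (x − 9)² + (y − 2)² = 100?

k = −109 or k = 151

Tangency holds when the distance from the centre (9, 2) to the line equals the radius 10:
|5·9 − 12·2 − k| / √169 = 10
|k − (21)| = 10·13, so k = 151 or k = −109.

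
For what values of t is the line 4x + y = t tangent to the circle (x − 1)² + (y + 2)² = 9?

t = 2 ± 3√17

Tangency holds when the distance from the centre (1, −2) to the line equals the radius 3:
|4·1 + 1·(−2) − t| / √17 = 3
|t − (2)| = 3√17.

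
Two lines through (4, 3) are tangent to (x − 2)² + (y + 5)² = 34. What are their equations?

Let a tangent through (4, 3) have slope m. Its distance from (2, −5) must equal √34:
[m·(−2) − (−8)]² = 34(m² + 1)
15m² + 16m − 15 = 0, so m = 3/5 or m = −5/3.
Through (4, 3) these give 3x − 5y = −3 and 5x + 3y = 29.

3x − 5y = −3 and 5x + 3y = 29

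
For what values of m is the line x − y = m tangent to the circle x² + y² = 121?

m = ±11√2

The line touches the circle iff its distance from (0, 0) is 11:
|1·0 − 1·0 − m| / √2 = 11
|m| = 11√2.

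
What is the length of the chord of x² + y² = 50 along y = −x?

10√2

The distance from (0, 0) to the line is 0/√2, and r² = 50.
Chord = 2√(r² − d²) = 2·√(50) = 10√2.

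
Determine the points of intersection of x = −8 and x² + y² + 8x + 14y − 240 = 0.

(−8, −24) and (−8, 10)

The line gives x = −8. Substituting into the circle:
y² + 14y − 240 = 0
y = 10 or y = −24, giving (−8, 10) and (−8, −24).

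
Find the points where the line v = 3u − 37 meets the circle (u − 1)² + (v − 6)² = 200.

(11, −4) and (15, 8)

Express v = 3u − 37 and substitute into the circle:
10u² − 260u + 1650 = 0  ⟹  u² − 26u + 165 = 0
u = 15 or u = 11, giving (15, 8) and (11, −4).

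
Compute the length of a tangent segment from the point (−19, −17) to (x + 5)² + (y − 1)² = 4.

The centre is (−5, 1) and r = 2. The square of the distance from P to the centre is 196 + 324 = 520.
The tangent meets the radius at right angles, so tangent² = |PO|² − r² = 520 − 4 = 516.

2√129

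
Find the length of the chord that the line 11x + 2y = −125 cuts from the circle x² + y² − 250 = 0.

The distance from (0, 0) to the line is 125/√125, and r² = 250.
Half the chord is √(r² − d²) = √(125), so the full chord is 10√5.

10√5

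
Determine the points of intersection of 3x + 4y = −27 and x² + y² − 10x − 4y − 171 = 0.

From the line, y = (−27 − 3x)/4. Substituting:
25x² + 50x − 1575 = 0  ⟹  x² + 2x − 63 = 0
x = 7 or x = −9, giving (7, −12) and (−9, 0).

(−9, 0) and (7, −12)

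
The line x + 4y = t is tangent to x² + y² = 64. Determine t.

For a tangent, require d(centre, line) = r = 8.
|1·0 + 4·0 − t| / √17 = 8
|t| = 8√17.

t = ±8√17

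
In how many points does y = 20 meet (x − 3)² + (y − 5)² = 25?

Substituting the line into the circle gives x² − 6x + 209 = 0.
Discriminant = (−6)² − 4·1·(209) = −800 < 0.
No real roots: the line does not meet the circle.

0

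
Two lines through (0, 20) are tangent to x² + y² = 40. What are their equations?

3x + y = 20 and 3x − y = −20

Write the tangent as mx − y + (20 − m·(0)) = 0 and set its distance from the centre to 2√10:
[m·(0) − (−20)]² = 40(m² + 1)
m² − 9 = 0, so m = −3 or m = 3.
Through (0, 20) these give 3x + y = 20 and 3x − y = −20.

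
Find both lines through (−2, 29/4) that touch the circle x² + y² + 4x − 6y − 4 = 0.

Write the tangent as mx − y + (29/4 − m·(−2)) = 0 and set its distance from the centre to √17:
[m·(0) − (−17/4)]² = 17(m² + 1)
16m² − 1 = 0, so m = 1/4 or m = −1/4.
With m = 1/4: x − 4y = −31. With m = −1/4: x + 4y = 27.

x − 4y = −31 and x + 4y = 27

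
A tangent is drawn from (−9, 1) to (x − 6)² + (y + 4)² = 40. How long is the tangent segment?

√210

Centre (6, −4), r² = 40. |PO|² = (−15)² + (5)² = 250.
Power of the point: PT² = |PO|² − r² = 210, so PT = √210.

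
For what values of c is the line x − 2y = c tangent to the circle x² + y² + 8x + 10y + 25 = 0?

c = 6 ± 4√5

Tangency holds when the distance from the centre (−4, −5) to the line equals the radius 4:
|1·(−4) − 2·(−5) − c| / √5 = 4
|c − (6)| = 4√5.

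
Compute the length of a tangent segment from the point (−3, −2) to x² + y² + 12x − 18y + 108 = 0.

The centre is (−6, 9) and r = 3. The square of the distance from P to the centre is 9 + 121 = 130.
Power of the point: PT² = |PO|² − r² = 121, so PT = 11.

11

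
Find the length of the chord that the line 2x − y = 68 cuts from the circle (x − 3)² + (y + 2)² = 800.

8√5

Centre (3, −2), r² = 800. Perpendicular distance d from centre to line = |−60| / √5 = 60/√5.
Half the chord is √(r² − d²) = √(80), so the full chord is 8√5.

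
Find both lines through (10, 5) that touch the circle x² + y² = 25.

y = 5 and 4x − 3y = 25

Write the tangent as mx − y + (5 − m·(10)) = 0 and set its distance from the centre to 5:
[m·(−10) − (−5)]² = 25(m² + 1)
3m² − 4m = 0, so m = 0 or m = 4/3.
Through (10, 5) these give y = 5 and 4x − 3y = 25.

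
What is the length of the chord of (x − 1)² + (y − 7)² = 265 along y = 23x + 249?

Centre (1, 7), r² = 265. Perpendicular distance d from centre to line = |265| / √530 = 265/√530.
Half the chord is √(r² − d²) = √(265/2), so the full chord is √530.

√530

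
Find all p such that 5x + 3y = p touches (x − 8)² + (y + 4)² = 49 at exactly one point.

p = 28 ± 7√34

The line touches the circle iff its distance from (8, −4) is 7:
|5·8 + 3·(−4) − p| / √34 = 7
|p − (28)| = 7√34.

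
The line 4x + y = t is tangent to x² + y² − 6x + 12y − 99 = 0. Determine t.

t = 6 ± 12√17

For a tangent, require d(centre, line) = r = 12.
|4·3 + 1·(−6) − t| / √17 = 12
|t − (6)| = 12√17.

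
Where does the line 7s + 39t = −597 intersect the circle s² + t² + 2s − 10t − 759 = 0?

(−24, −11) and (15, −18)

Express t = (−597 − 7s)/39 and substitute into the circle:
1570s² + 14130s − 565200 = 0  ⟹  s² + 9s − 360 = 0
s = 15 or s = −24, giving (15, −18) and (−24, −11).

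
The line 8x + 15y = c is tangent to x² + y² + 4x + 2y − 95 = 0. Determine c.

c = −201 or c = 139

Tangency holds when the distance from the centre (−2, −1) to the line equals the radius 10:
|8·(−2) + 15·(−1) − c| / √289 = 10
|c − (−31)| = 10·17, so c = 139 or c = −201.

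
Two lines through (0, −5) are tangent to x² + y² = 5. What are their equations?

2x + y = −5 and 2x − y = 5

A line y − (−5) = m(x − (0)) is tangent when its distance from (0, 0) is √5:
(0m − (5))² = 5(m² + 1)
m² − 4 = 0, so m = −2 or m = 2.
With m = −2: 2x + y = −5. With m = 2: 2x − y = 5.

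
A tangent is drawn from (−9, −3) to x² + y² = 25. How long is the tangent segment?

√65

Centre (0, 0), r² = 25. |PO|² = (−9)² + (−3)² = 90.
By the tangent–radius right angle, tangent length = √(|PO|² − r²) = √65.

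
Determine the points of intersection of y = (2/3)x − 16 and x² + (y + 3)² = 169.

Substitute y = (−48 + 2x)/3:
13x² − 156x = 0  ⟹  x² − 12x = 0
x = 12 or x = 0, giving (12, −8) and (0, −16).

(0, −16) and (12, −8)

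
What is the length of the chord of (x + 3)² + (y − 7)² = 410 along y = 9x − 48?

Substitute y = 9x − 48:
82x² − 984x + 2624 = 0  ⟹  x² − 12x + 32 = 0
x = 8 or x = 4, giving (8, 24) and (4, −12).
|(8, 24) − (4, −12)| = √((4)² + (36)²) = 4√82.

4√82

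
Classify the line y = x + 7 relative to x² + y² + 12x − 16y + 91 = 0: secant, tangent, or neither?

neither

Substituting the line into the circle gives 2x² + 10x + 28 = 0.
Discriminant = (10)² − 4·2·(28) = −124 < 0.
No real roots: the line does not meet the circle.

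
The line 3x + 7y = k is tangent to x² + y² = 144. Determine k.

Tangency holds when the distance from the centre (0, 0) to the line equals the radius 12:
|3·0 + 7·0 − k| / √58 = 12
|k| = 12√58.

k = ±12√58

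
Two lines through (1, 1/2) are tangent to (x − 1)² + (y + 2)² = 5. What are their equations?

Write the tangent as mx − y + (1/2 − m·(1)) = 0 and set its distance from the centre to √5:
[m·(0) − (−5/2)]² = 5(m² + 1)
4m² − 1 = 0, so m = 1/2 or m = −1/2.
With m = 1/2: x − 2y = 0. With m = −1/2: x + 2y = 2.

x − 2y = 0 and x + 2y = 2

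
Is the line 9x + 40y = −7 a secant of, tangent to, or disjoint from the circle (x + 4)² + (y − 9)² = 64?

disjoint

Centre (−4, 9), r² = 64. Distance² from centre to line = (331)²/1681 = 109561/1681.
Since d² > r², the line lies outside the circle.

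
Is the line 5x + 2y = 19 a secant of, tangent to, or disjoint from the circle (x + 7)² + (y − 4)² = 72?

disjoint

Substituting the line into the circle gives 29x² − 54x + 29 = 0.
Δ = 2916 − 3364 = −448.
No real roots: the line does not meet the circle.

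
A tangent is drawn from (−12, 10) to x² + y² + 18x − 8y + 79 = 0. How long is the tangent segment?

3√3

The centre is (−9, 4) and r = 3√2. The square of the distance from P to the centre is 9 + 36 = 45.
The tangent meets the radius at right angles, so tangent² = |PO|² − r² = 45 − 18 = 27.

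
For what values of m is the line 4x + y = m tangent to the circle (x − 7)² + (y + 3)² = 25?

m = 25 ± 5√17

Tangency holds when the distance from the centre (7, −3) to the line equals the radius 5:
|4·7 + 1·(−3) − m| / √17 = 5
|m − (25)| = 5√17.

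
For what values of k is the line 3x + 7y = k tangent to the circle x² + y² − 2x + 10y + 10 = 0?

k = −32 ± 4√58

Tangency holds when the distance from the centre (1, −5) to the line equals the radius 4:
|3·1 + 7·(−5) − k| / √58 = 4
|k − (−32)| = 4√58.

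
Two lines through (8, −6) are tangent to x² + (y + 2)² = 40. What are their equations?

Let a tangent through (8, −6) have slope m. Its distance from (0, −2) must equal 2√10:
(−8m − (4))² = 40(m² + 1)
3m² + 8m − 3 = 0, so m = −3 or m = 1/3.
Through (8, −6) these give 3x + y = 18 and x − 3y = 26.

3x + y = 18 and x − 3y = 26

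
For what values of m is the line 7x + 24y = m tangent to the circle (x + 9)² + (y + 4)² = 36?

The line touches the circle iff its distance from (−9, −4) is 6:
|7·(−9) + 24·(−4) − m| / √625 = 6
|m − (−159)| = 6·25, so m = −9 or m = −309.

m = −309 or m = −9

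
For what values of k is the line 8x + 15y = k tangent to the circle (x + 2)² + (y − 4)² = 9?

k = −7 or k = 95

The line touches the circle iff its distance from (−2, 4) is 3:
|8·(−2) + 15·4 − k| / √289 = 3
|k − (44)| = 3·17, so k = 95 or k = −7.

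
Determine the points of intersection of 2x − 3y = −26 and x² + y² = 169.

Substitute y = (26 + 2x)/3:
13x² + 104x − 845 = 0  ⟹  x² + 8x − 65 = 0
x = 5 or x = −13, giving (5, 12) and (−13, 0).

(−13, 0) and (5, 12)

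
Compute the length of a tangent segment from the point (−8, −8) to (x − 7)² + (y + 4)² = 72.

With centre O = (7, −4), |OP|² = 241 and r² = 72.
By the tangent–radius right angle, tangent length = √(|PO|² − r²) = √169 = 13.

13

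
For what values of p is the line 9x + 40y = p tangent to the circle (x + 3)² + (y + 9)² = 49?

p = −674 or p = −100

Tangency holds when the distance from the centre (−3, −9) to the line equals the radius 7:
|9·(−3) + 40·(−9) − p| / √1681 = 7
|p − (−387)| = 7·41, so p = −100 or p = −674.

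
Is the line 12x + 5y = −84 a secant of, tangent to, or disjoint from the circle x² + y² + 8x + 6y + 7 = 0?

Substituting the line into the circle gives 169x² + 1856x + 4711 = 0.
Discriminant = (1856)² − 4·169·(4711) = 260100 > 0.
Two real roots: the line is a secant.

secant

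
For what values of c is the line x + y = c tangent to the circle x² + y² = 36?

c = ±6√2

For a tangent, require d(centre, line) = r = 6.
|1·0 + 1·0 − c| / √2 = 6
|c| = 6√2.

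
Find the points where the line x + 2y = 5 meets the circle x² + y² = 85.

(−7, 6) and (9, −2)

From the line, y = (5 − x)/2. Substituting:
5x² − 10x − 315 = 0  ⟹  x² − 2x − 63 = 0
x = 9 or x = −7, giving (9, −2) and (−7, 6).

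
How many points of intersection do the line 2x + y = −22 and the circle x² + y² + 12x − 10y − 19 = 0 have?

Centre (−6, 5), r² = 80. Distance² from centre to line = (15)²/5 = 45.
Since d² < r², the line cuts the circle twice.

2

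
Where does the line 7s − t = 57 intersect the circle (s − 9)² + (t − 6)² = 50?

Substitute t = 7s − 57:
50s² − 900s + 4000 = 0  ⟹  s² − 18s + 80 = 0
s = 10 or s = 8, giving (10, 13) and (8, −1).

(8, −1) and (10, 13)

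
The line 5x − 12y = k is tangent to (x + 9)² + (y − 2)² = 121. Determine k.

k = −212 or k = 74

Tangency holds when the distance from the centre (−9, 2) to the line equals the radius 11:
|5·(−9) − 12·2 − k| / √169 = 11
|k − (−69)| = 11·13, so k = 74 or k = −212.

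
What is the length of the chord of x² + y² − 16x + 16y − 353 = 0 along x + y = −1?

31√2

From the line, y = −x − 1. Substituting:
2x² − 30x − 368 = 0  ⟹  x² − 15x − 184 = 0
x = 23 or x = −8, giving (23, −24) and (−8, 7).
|(23, −24) − (−8, 7)| = √((31)² + (−31)²) = 31√2.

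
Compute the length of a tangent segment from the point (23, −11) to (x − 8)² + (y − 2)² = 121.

The centre is (8, 2) and r = 11. The square of the distance from P to the centre is 225 + 169 = 394.
The tangent meets the radius at right angles, so tangent² = |PO|² − r² = 394 − 121 = 273.

√273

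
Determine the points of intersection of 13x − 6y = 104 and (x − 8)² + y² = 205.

(2, −13) and (14, 13)

Express y = (−104 + 13x)/6 and substitute into the circle:
205x² − 3280x + 5740 = 0  ⟹  x² − 16x + 28 = 0
x = 14 or x = 2, giving (14, 13) and (2, −13).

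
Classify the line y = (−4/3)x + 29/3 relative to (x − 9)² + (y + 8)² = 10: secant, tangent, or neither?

neither

Substituting the line into the circle gives 25x² − 586x + 3448 = 0.
Δ = 343396 − 344800 = −1404.
No real roots: the line does not meet the circle.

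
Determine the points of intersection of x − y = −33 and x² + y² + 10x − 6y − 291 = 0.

From the line, y = x + 33. Substituting:
2x² + 70x + 600 = 0  ⟹  x² + 35x + 300 = 0
x = −15 or x = −20, giving (−15, 18) and (−20, 13).

(−20, 13) and (−15, 18)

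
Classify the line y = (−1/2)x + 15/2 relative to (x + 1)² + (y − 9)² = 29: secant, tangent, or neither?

Substituting the line into the circle gives 5x² + 14x − 103 = 0.
Discriminant = (14)² − 4·5·(−103) = 2256 > 0.
Two real roots: the line is a secant.

secant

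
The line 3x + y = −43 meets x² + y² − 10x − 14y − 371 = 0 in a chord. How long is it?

3√10

Centre (5, 7), r² = 445. Perpendicular distance d from centre to line = |65| / √10 = 65/√10.
Half the chord is √(r² − d²) = √(45/2), so the full chord is 3√10.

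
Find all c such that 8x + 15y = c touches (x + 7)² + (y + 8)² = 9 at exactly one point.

c = −227 or c = −125

For a tangent, require d(centre, line) = r = 3.
|8·(−7) + 15·(−8) − c| / √289 = 3
|c − (−176)| = 3·17, so c = −125 or c = −227.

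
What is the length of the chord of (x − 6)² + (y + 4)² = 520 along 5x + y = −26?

Centre (6, −4), r² = 520. Perpendicular distance d from centre to line = |52| / √26 = 52/√26.
Chord = 2√(r² − d²) = 2·√(416) = 8√26.

8√26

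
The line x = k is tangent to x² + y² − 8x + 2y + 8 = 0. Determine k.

For a tangent, require d(centre, line) = r = 3.
|1·4 + 0·(−1) − k| / √1 = 3
|k − (4)| = 3, so k = 7 or k = 1.

k = 1 or k = 7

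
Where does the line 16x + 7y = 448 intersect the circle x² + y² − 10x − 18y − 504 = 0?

(14, 32) and (28, 0)

From the line, y = (448 − 16x)/7. Substituting:
305x² − 12810x + 119560 = 0  ⟹  x² − 42x + 392 = 0
x = 28 or x = 14, giving (28, 0) and (14, 32).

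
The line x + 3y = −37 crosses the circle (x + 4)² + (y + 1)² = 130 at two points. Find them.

(−13, −8) and (−1, −12)

Substitute y = (−37 − x)/3:
10x² + 140x + 130 = 0  ⟹  x² + 14x + 13 = 0
x = −1 or x = −13, giving (−1, −12) and (−13, −8).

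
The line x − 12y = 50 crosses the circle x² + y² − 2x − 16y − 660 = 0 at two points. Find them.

From the line, y = (−50 + x)/12. Substituting:
145x² − 580x − 82940 = 0  ⟹  x² − 4x − 572 = 0
x = 26 or x = −22, giving (26, −2) and (−22, −6).

(−22, −6) and (26, −2)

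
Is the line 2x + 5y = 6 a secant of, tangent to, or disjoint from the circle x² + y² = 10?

Centre (0, 0), r² = 10. Distance² from centre to line = (−6)²/29 = 36/29.
Since d² < r², the line cuts the circle twice.

secant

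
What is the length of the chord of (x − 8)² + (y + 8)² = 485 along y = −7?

44

The distance from (8, −8) to the line is 1, and r² = 485.
Chord = 2√(r² − d²) = 2·√(484) = 44.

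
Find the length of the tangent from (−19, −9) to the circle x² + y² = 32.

√410

With centre O = (0, 0), |OP|² = 442 and r² = 32.
By the tangent–radius right angle, tangent length = √(|PO|² − r²) = √410.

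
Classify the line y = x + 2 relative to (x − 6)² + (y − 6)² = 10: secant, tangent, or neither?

Substituting the line into the circle gives 2x² − 20x + 42 = 0.
Δ = 400 − 336 = 64.
Two real roots: the line is a secant.

secant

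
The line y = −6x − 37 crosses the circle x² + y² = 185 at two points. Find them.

(−8, 11) and (−4, −13)

Express y = −6x − 37 and substitute into the circle:
37x² + 444x + 1184 = 0  ⟹  x² + 12x + 32 = 0
x = −4 or x = −8, giving (−4, −13) and (−8, 11).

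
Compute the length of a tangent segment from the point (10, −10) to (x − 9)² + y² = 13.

The centre is (9, 0) and r = √13. The square of the distance from P to the centre is 1 + 100 = 101.
By the tangent–radius right angle, tangent length = √(|PO|² − r²) = √88 = 2√22.

2√22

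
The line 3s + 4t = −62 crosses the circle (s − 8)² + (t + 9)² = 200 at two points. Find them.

(−6, −11) and (10, −23)

Express t = (−62 − 3s)/4 and substitute into the circle:
25s² − 100s − 1500 = 0  ⟹  s² − 4s − 60 = 0
s = 10 or s = −6, giving (10, −23) and (−6, −11).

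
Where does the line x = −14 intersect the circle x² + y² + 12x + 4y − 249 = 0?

The line gives x = −14. Substituting into the circle:
y² + 4y − 221 = 0
y = 13 or y = −17, giving (−14, 13) and (−14, −17).

(−14, −17) and (−14, 13)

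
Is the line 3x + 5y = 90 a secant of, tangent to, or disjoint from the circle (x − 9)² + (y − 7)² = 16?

Centre (9, 7), r² = 16. Distance² from centre to line = (−28)²/34 = 392/17.
Since d² > r², the line lies outside the circle.

disjoint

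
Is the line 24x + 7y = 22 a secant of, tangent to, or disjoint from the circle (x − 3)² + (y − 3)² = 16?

secant

Substituting the line into the circle gives 625x² − 342x − 342 = 0.
Discriminant = (−342)² − 4·625·(−342) = 971964 > 0.
Two real roots: the line is a secant.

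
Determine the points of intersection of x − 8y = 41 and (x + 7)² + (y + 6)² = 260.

(−23, −8) and (9, −4)

Substitute y = (−41 + x)/8:
65x² + 910x − 13455 = 0  ⟹  x² + 14x − 207 = 0
x = 9 or x = −23, giving (9, −4) and (−23, −8).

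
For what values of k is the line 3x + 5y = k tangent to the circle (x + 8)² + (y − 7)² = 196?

k = 11 ± 14√34

Tangency holds when the distance from the centre (−8, 7) to the line equals the radius 14:
|3·(−8) + 5·7 − k| / √34 = 14
|k − (11)| = 14√34.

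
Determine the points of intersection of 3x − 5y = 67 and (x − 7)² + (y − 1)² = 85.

Substitute y = (−67 + 3x)/5:
34x² − 782x + 4284 = 0  ⟹  x² − 23x + 126 = 0
x = 14 or x = 9, giving (14, −5) and (9, −8).

(9, −8) and (14, −5)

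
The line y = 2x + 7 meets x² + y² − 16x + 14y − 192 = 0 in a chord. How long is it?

Express y = 2x + 7 and substitute into the circle:
5x² + 40x − 45 = 0  ⟹  x² + 8x − 9 = 0
x = 1 or x = −9, giving (1, 9) and (−9, −11).
Chord length = distance between (1, 9) and (−9, −11) = √500 = 10√5.

10√5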